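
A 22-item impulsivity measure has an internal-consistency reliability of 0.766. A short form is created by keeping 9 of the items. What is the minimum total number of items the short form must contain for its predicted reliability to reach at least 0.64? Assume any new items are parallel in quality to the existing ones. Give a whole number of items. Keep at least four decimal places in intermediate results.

First, r for the 9-item form: n = 9/22 = 0.4091, so r_9 = 0.4091·0.766/(1 + (0.4091 − 1)·0.766) = 0.5725
Then solve for n' with r_old = 0.5725, r_target = 0.64: n' = 0.64(1 − 0.5725)/[0.5725(1 − 0.64)] = 1.3275
Items = 1.3275 × 9 ≈ 11.95 → 12

12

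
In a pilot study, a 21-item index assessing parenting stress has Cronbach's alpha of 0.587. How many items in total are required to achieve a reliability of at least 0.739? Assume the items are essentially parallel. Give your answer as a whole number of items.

n = [0.739 × 0.413] / [0.587 × 0.261]
  = 0.305207 / 0.153207 = 1.9921
Items needed = n × 21 = 1.9921 × 21 ≈ 41.83 → round up to 42

42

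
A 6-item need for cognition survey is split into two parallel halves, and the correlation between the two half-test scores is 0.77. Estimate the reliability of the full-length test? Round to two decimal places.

0.87

The full test is twice the length of either half (n = 2).
r_full = 2(0.77) / (1 + 0.77)
r_full = 1.5400 / 1.7700 ≈ 0.8701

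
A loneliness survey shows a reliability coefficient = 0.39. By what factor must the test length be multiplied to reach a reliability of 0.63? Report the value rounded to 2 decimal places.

Spearman-Brown solved for the length factor n:
n = r*(1 − r) / [ r (1 − r*) ]
n = 0.63 × (1 − 0.39) / [ 0.39 × (1 − 0.63) ]
  = 0.3843 / 0.1443 = 2.6632

2.66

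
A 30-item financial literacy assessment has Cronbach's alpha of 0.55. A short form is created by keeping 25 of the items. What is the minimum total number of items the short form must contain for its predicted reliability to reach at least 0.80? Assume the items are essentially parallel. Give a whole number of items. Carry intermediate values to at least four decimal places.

First, r for the 25-item form: n = 25/30 = 0.8333, so r_25 = 0.8333·0.55/(1 + (0.8333 − 1)·0.55) = 0.5046
Length factor from the short form to reach 0.80: n' = 0.80(1 − 0.5046) / [0.5046(1 − 0.80)] ≈ 3.9271
Items = 3.9271 × 25 ≈ 98.18 → 99

99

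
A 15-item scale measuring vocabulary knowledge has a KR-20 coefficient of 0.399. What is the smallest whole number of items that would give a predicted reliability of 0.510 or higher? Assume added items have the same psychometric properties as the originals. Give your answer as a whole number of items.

n = 0.510(1 − 0.399) / [0.399(1 − 0.510)]
  = 0.306510 / 0.195510 = 1.5677
Items needed = n × 15 = 1.5677 × 15 ≈ 23.52 → round up to 24

24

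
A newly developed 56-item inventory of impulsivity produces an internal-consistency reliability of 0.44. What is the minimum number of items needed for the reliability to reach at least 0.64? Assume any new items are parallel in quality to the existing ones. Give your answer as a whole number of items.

Invert Spearman-Brown to solve for n:
n = r*(1 − r) / [ r (1 − r*) ]
n = 0.64 × (1 − 0.44) / [ 0.44 × (1 − 0.64) ]
n = 0.3584 / 0.1584 ≈ 2.2626
Items needed = n × 56 = 2.2626 × 56 ≈ 126.71 → round up to 127

127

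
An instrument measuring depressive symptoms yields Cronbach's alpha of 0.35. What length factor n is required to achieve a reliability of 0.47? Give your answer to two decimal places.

1.65

n = 0.47(1 − 0.35) / [0.35(1 − 0.47)]
  = 0.3055 / 0.1855 = 1.6469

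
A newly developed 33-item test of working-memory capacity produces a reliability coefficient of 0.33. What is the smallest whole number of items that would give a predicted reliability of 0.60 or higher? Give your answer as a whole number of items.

n = [0.60 × 0.67] / [0.33 × 0.40]
  = 0.4020 / 0.1320 = 3.0455
So the test needs 3.0455 × 33 ≈ 100.50 items; rounding up, 101.

101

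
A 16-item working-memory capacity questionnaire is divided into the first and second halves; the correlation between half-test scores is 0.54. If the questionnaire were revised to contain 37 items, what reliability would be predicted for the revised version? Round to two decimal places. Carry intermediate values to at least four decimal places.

0.84

First correct the split-half correlation to full-test reliability: r_full = 2 × 0.54 / (1 + 0.54) ≈ 0.7013
Length factor from 16 to 37 items: n = 37/16 = 2.3125
r_new = n·r_full / (1 + (n − 1)·r_full) = 1.6218 / 1.9205 ≈ 0.8445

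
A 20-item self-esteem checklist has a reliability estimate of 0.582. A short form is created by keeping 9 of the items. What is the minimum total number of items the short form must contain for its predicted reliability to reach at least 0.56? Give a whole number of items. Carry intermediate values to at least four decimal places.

Short-form reliability: n = 9/20 = 0.4500; r_9 = n·r/(1+(n−1)r) ≈ 0.3852
Then solve for n' with r_old = 0.3852, r_target = 0.56: n' = 0.56(1 − 0.3852)/[0.3852(1 − 0.56)] = 2.0313
Total items = 2.0313 × 9 = 18.28, rounded up to 19.

19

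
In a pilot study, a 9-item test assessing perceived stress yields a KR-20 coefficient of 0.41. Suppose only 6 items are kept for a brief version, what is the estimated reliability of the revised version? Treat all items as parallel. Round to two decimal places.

Length ratio n = 6/9 = 0.6667
By Spearman-Brown, r_new = n r / (1 + (n − 1) r).
r_new = 0.6667·0.41 / [1 + (0.6667 − 1)·0.41]
     = 0.2733 / 0.8633 = 0.3166

0.32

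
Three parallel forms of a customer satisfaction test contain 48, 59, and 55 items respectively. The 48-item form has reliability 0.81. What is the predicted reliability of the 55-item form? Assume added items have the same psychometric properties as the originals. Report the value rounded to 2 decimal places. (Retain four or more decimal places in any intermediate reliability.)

0.83

Only the ratio of lengths matters: n = 55/48 = 1.1458
r_{55} = n·r / (1 + (n − 1)·r) = 0.9281 / 1.1181 ≈ 0.8301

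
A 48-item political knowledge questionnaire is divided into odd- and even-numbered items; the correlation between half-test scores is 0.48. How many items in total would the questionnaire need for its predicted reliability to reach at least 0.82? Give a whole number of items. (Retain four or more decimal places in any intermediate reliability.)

Corrected full-test reliability: r_full = 2 × 0.48 / (1 + 0.48) ≈ 0.6486
Solve Spearman-Brown for n: n = 0.82(1 − 0.6486) / [0.6486(1 − 0.82)] = 2.4681
Required items = 2.4681 × 48 = 118.47, so 119 items.

119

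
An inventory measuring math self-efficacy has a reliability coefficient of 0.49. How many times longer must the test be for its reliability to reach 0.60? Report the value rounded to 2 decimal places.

1.56

Invert Spearman-Brown to solve for n:
n = r*(1 − r) / [ r (1 − r*) ]
n = [0.60 × 0.51] / [0.49 × 0.40]
  = 0.3060 / 0.1960 = 1.5612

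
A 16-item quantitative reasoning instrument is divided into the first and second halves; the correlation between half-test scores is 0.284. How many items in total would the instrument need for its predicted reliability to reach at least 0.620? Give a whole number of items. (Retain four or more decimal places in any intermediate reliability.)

Corrected full-test reliability: r_full = 2 × 0.284 / (1 + 0.284) ≈ 0.4424
Solve Spearman-Brown for n: n = 0.620(1 − 0.4424) / [0.4424(1 − 0.620)] = 2.0564
Items = 2.0564 × 16 ≈ 32.90 → 33

33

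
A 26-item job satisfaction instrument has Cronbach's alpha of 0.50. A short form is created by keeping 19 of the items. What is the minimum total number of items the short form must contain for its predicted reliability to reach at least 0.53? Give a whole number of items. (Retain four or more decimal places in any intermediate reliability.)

Short-form reliability: n = 19/26 = 0.7308; r_19 = n·r/(1+(n−1)r) ≈ 0.4222
Then solve for n' with r_old = 0.4222, r_target = 0.53: n' = 0.53(1 − 0.4222)/[0.4222(1 − 0.53)] = 1.5433
Total items = 1.5433 × 19 = 29.32, rounded up to 30.

30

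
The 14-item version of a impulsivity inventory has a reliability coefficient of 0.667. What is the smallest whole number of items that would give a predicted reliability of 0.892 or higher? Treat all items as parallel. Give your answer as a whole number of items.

Spearman-Brown solved for the length factor n:
n = r*(1 − r) / [ r (1 − r*) ]
n = 0.892 × (1 − 0.667) / [ 0.667 × (1 − 0.892) ]
  = 0.297036 / 0.072036 = 4.1234
4.1234 × 14 = 57.73 → 58 items

58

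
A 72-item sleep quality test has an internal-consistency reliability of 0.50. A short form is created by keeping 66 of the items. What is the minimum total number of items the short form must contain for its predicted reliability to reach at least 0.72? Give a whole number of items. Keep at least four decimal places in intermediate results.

Short-form reliability: n = 66/72 = 0.9167; r_66 = n·r/(1+(n−1)r) ≈ 0.4783
Length factor from the short form to reach 0.72: n' = 0.72(1 − 0.4783) / [0.4783(1 − 0.72)] ≈ 2.8048
Items = 2.8048 × 66 ≈ 185.12 → 186

186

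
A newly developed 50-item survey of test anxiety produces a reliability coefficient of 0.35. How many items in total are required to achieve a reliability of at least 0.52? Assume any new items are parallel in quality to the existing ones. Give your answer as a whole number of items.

Invert Spearman-Brown to solve for n:
n = r_target (1 − r_old) / [ r_old (1 − r_target) ]
n = 0.52(1 − 0.35) / [0.35(1 − 0.52)]
n = 0.3380 / 0.1680 ≈ 2.0119
2.0119 × 50 = 100.59 → 101 items

101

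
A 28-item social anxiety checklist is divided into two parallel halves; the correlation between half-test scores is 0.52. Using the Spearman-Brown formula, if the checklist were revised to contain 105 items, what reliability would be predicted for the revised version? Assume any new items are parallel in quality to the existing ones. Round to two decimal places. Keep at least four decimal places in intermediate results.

0.89

First correct the split-half correlation to full-test reliability: r_full = 2 × 0.52 / (1 + 0.52) ≈ 0.6842
Then adjust to 105 items: n = 105/28 = 3.7500
r_new = n·r_full / (1 + (n − 1)·r_full) = 2.5657 / 2.8815 ≈ 0.8904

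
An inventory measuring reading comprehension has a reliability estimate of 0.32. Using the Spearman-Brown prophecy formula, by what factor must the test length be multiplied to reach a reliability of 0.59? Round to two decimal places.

3.06

Invert Spearman-Brown to solve for n:
n = r*(1 − r) / [ r (1 − r*) ]
n = 0.59(1 − 0.32) / [0.32(1 − 0.59)]
  = 0.4012 / 0.1312 = 3.0579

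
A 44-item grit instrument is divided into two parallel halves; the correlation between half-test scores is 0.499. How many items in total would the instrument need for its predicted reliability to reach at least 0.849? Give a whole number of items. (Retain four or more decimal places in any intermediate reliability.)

125

r_full = 2(0.499)/(1 + 0.499) = 0.6658
n = r_tgt(1 − r_full) / [r_full(1 − r_tgt)] = 0.849 × 0.3342 / (0.6658 × 0.151) ≈ 2.8222
Required items = 2.8222 × 44 = 124.18, so 125 items.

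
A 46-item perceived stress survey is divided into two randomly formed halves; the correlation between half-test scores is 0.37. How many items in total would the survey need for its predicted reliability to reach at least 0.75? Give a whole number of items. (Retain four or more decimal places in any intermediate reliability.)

r_full = 2(0.37)/(1 + 0.37) = 0.5401
n = r_tgt(1 − r_full) / [r_full(1 − r_tgt)] = 0.75 × 0.4599 / (0.5401 × 0.25) ≈ 2.5545
Items = 2.5545 × 46 ≈ 117.51 → 118

118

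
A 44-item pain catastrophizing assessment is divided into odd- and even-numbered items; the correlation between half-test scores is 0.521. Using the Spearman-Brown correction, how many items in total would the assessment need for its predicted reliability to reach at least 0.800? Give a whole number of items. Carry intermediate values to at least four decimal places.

Corrected full-test reliability: r_full = 2 × 0.521 / (1 + 0.521) ≈ 0.6851
n = r_tgt(1 − r_full) / [r_full(1 − r_tgt)] = 0.800 × 0.3149 / (0.6851 × 0.200) ≈ 1.8386
Items = 1.8386 × 44 ≈ 80.90 → 81

81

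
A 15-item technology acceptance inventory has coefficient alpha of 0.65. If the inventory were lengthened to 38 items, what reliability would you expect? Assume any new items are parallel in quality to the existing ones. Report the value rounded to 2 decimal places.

0.82

The new length is 38/15 = 2.5333 times the old.
r_new = (2.5333 × 0.65) / (1 + (2.5333 − 1) × 0.65)
r_new = 1.6466 / 1.9966 ≈ 0.8247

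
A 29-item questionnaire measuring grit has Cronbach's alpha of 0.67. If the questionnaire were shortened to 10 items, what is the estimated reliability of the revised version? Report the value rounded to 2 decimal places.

n = 10/29 = 0.3448
By Spearman-Brown, r_new = n r / (1 + (n − 1) r).
r_new = 0.3448·0.67 / [1 + (0.3448 − 1)·0.67]
     = 0.2310 / 0.5610 = 0.4118

0.41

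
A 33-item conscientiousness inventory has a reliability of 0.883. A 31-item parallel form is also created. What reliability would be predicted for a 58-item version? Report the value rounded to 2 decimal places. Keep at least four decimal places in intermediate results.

The 31-item form is not needed; work directly from the 33-item form with n = 58/33 = 1.7576.
r_{58} = n·r / (1 + (n − 1)·r) = 1.5520 / 1.6690 ≈ 0.9299

0.93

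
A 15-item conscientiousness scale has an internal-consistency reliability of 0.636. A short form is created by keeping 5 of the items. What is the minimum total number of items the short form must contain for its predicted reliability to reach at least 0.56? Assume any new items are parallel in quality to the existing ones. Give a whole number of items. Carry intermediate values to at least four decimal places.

11

Short-form reliability: n = 5/15 = 0.3333; r_5 = n·r/(1+(n−1)r) ≈ 0.3680
Length factor from the short form to reach 0.56: n' = 0.56(1 − 0.3680) / [0.3680(1 − 0.56)] ≈ 2.1858
Items = 2.1858 × 5 ≈ 10.93 → 11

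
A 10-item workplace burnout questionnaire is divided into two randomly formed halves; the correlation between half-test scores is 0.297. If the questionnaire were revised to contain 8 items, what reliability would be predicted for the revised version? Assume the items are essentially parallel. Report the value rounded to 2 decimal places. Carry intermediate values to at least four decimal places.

0.40

First correct the split-half correlation to full-test reliability: r_full = 2 × 0.297 / (1 + 0.297) ≈ 0.4580
Then adjust to 8 items: n = 8/10 = 0.8000
r_new = n·r_full / (1 + (n − 1)·r_full) = 0.3664 / 0.9084 ≈ 0.4033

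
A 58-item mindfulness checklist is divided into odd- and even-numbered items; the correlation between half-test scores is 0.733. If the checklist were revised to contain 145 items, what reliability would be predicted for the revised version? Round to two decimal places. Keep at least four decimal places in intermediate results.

0.93

First correct the split-half correlation to full-test reliability: r_full = 2 × 0.733 / (1 + 0.733) ≈ 0.8459
Then adjust to 145 items: n = 145/58 = 2.5000
r_new = n·r_full / (1 + (n − 1)·r_full) = 2.1147 / 2.2689 ≈ 0.9320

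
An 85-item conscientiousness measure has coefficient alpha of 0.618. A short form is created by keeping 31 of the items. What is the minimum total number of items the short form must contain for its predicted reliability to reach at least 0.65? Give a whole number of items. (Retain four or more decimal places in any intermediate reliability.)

98

Short-form reliability: n = 31/85 = 0.3647; r_31 = n·r/(1+(n−1)r) ≈ 0.3711
Then solve for n' with r_old = 0.3711, r_target = 0.65: n' = 0.65(1 − 0.3711)/[0.3711(1 − 0.65)] = 3.1473
Items = 3.1473 × 31 ≈ 97.57 → 98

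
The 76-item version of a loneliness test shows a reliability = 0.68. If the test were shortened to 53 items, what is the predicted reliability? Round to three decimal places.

0.597

Length ratio n = 53/76 = 0.6974
r_new = 0.6974·0.68 / [1 + (0.6974 − 1)·0.68]
     = 0.4742 / 0.7942 = 0.5971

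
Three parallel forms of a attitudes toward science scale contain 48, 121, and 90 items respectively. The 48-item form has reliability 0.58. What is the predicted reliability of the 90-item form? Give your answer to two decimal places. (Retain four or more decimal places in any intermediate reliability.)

Only the ratio of lengths matters: n = 90/48 = 1.8750
r_{90} = n·r / (1 + (n − 1)·r) = 1.0875 / 1.5075 ≈ 0.7214

0.72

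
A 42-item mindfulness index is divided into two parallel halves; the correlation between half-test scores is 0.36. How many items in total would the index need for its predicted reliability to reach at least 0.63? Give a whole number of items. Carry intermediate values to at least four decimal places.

64

r_full = 2(0.36)/(1 + 0.36) = 0.5294
n = r_tgt(1 − r_full) / [r_full(1 − r_tgt)] = 0.63 × 0.4706 / (0.5294 × 0.37) ≈ 1.5136
Required items = 1.5136 × 42 = 63.57, so 64 items.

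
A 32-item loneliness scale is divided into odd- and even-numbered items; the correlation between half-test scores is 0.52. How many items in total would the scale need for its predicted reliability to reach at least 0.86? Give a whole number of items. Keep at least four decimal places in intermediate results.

91

Corrected full-test reliability: r_full = 2 × 0.52 / (1 + 0.52) ≈ 0.6842
n = r_tgt(1 − r_full) / [r_full(1 − r_tgt)] = 0.86 × 0.3158 / (0.6842 × 0.14) ≈ 2.8353
Items = 2.8353 × 32 ≈ 90.73 → 91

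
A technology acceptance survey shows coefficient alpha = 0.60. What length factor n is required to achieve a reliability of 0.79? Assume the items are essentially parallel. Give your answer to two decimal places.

2.51

Rearranging the Spearman-Brown formula for n,
n = r_target (1 − r_old) / [ r_old (1 − r_target) ]
n = 0.79(1 − 0.60) / [0.60(1 − 0.79)]
n = 0.3160 / 0.1260 ≈ 2.5079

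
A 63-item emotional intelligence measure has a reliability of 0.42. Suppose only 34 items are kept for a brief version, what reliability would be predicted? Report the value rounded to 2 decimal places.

Length ratio n = 34/63 = 0.5397
By Spearman-Brown, r_new = n r / (1 + (n − 1) r).
r_new = (0.5397 × 0.42) / (1 + (0.5397 − 1) × 0.42)
r_new = 0.2267 / 0.8067 ≈ 0.2810

0.28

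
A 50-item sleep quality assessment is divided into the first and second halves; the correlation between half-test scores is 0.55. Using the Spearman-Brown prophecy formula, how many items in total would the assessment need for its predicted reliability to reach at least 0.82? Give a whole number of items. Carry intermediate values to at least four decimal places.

Corrected full-test reliability: r_full = 2 × 0.55 / (1 + 0.55) ≈ 0.7097
Solve Spearman-Brown for n: n = 0.82(1 − 0.7097) / [0.7097(1 − 0.82)] = 1.8634
Items = 1.8634 × 50 ≈ 93.17 → 94

94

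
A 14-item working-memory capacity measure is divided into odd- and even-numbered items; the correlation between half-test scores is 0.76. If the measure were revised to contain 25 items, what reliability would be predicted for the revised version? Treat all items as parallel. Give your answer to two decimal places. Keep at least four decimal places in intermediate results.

0.92

First correct the split-half correlation to full-test reliability: r_full = 2 × 0.76 / (1 + 0.76) ≈ 0.8636
Length factor from 14 to 25 items: n = 25/14 = 1.7857
r_new = n·r_full / (1 + (n − 1)·r_full) = 1.5421 / 1.6785 ≈ 0.9187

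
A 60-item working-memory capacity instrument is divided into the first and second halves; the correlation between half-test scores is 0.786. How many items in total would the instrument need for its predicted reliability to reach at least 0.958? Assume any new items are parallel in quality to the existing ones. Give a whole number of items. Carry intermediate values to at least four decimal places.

187

Corrected full-test reliability: r_full = 2 × 0.786 / (1 + 0.786) ≈ 0.8802
Solve Spearman-Brown for n: n = 0.958(1 − 0.8802) / [0.8802(1 − 0.958)] = 3.1045
Required items = 3.1045 × 60 = 186.27, so 187 items.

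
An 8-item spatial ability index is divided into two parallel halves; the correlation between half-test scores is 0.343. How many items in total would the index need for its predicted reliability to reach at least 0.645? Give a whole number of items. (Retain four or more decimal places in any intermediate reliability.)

14

Corrected full-test reliability: r_full = 2 × 0.343 / (1 + 0.343) ≈ 0.5108
n = r_tgt(1 − r_full) / [r_full(1 − r_tgt)] = 0.645 × 0.4892 / (0.5108 × 0.355) ≈ 1.7401
Required items = 1.7401 × 8 = 13.92, so 14 items.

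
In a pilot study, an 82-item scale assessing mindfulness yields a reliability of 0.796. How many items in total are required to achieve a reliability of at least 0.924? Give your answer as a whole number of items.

256

Spearman-Brown solved for the length factor n:
n = r*(1 − r) / [ r (1 − r*) ]
n = 0.924(1 − 0.796) / [0.796(1 − 0.924)]
  = 0.188496 / 0.060496 = 3.1158
Items needed = n × 82 = 3.1158 × 82 ≈ 255.50 → round up to 256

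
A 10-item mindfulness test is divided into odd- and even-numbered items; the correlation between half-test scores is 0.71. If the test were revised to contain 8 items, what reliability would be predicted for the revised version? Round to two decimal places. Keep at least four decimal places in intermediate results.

0.80

Spearman-Brown correction (n = 2): r_full = 2·0.71/(1 + 0.71) = 0.8304
Then adjust to 8 items: n = 8/10 = 0.8000
r_new = n·r_full / (1 + (n − 1)·r_full) = 0.6643 / 0.8339 ≈ 0.7966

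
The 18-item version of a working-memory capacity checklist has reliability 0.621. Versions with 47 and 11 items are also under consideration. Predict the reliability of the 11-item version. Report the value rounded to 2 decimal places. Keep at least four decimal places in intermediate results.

0.50

The 47-item form is not needed; work directly from the 18-item form with n = 11/18 = 0.6111.
r_{11} = n·r / (1 + (n − 1)·r) = 0.3795 / 0.7585 ≈ 0.5003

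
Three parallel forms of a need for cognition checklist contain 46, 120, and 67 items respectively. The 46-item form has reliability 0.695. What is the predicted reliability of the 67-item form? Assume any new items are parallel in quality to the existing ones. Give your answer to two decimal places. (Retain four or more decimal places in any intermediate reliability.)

The 120-item form is not needed; work directly from the 46-item form with n = 67/46 = 1.4565.
r_{67} = n·r / (1 + (n − 1)·r) = 1.0123 / 1.3173 ≈ 0.7685

0.77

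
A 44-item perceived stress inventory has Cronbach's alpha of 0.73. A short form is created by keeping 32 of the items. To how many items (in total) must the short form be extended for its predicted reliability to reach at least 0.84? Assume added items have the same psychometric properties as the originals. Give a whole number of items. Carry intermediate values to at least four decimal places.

Short-form reliability: n = 32/44 = 0.7273; r_32 = n·r/(1+(n−1)r) ≈ 0.6629
Length factor from the short form to reach 0.84: n' = 0.84(1 − 0.6629) / [0.6629(1 − 0.84)] ≈ 2.6697
Total items = 2.6697 × 32 = 85.43, rounded up to 86.

86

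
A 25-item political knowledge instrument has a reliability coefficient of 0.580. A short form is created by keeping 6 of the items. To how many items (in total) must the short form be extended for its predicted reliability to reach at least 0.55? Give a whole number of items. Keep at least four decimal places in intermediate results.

23

First, r for the 6-item form: n = 6/25 = 0.2400, so r_6 = 0.2400·0.580/(1 + (0.2400 − 1)·0.580) = 0.2489
Length factor from the short form to reach 0.55: n' = 0.55(1 − 0.2489) / [0.2489(1 − 0.55)] ≈ 3.6883
Items = 3.6883 × 6 ≈ 22.13 → 23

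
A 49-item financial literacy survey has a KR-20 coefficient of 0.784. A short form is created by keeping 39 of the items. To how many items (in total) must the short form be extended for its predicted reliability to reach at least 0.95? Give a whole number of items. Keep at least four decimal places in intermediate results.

257

First, r for the 39-item form: n = 39/49 = 0.7959, so r_39 = 0.7959·0.784/(1 + (0.7959 − 1)·0.784) = 0.7429
Length factor from the short form to reach 0.95: n' = 0.95(1 − 0.7429) / [0.7429(1 − 0.95)] ≈ 6.5754
Total items = 6.5754 × 39 = 256.44, rounded up to 257.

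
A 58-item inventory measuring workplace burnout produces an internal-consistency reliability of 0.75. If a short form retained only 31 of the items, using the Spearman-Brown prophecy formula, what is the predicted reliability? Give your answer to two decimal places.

The new length is 31/58 = 0.5345 times the old.
Spearman-Brown: r_new = n·r / (1 + (n − 1)·r)
r_new = 0.5345·0.75 / [1 + (0.5345 − 1)·0.75]
     = 0.4009 / 0.6509 = 0.6159

0.62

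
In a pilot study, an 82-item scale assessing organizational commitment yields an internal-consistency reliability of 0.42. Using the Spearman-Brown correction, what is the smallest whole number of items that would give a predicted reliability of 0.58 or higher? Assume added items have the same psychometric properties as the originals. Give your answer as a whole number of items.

157

Invert Spearman-Brown to solve for n:
n = r*(1 − r) / [ r (1 − r*) ]
n = 0.58(1 − 0.42) / [0.42(1 − 0.58)]
  = 0.3364 / 0.1764 = 1.9070
1.9070 × 82 = 156.37 → 157 items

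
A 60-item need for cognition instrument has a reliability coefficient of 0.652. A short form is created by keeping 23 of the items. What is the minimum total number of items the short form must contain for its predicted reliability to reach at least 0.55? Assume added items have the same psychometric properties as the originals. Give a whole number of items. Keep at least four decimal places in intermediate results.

First, r for the 23-item form: n = 23/60 = 0.3833, so r_23 = 0.3833·0.652/(1 + (0.3833 − 1)·0.652) = 0.4180
Length factor from the short form to reach 0.55: n' = 0.55(1 − 0.4180) / [0.4180(1 − 0.55)] ≈ 1.7018
Items = 1.7018 × 23 ≈ 39.14 → 40

40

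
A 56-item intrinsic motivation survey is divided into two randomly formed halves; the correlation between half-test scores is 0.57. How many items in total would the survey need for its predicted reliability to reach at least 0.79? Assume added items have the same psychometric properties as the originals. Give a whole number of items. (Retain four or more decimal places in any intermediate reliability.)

80

Corrected full-test reliability: r_full = 2 × 0.57 / (1 + 0.57) ≈ 0.7261
Solve Spearman-Brown for n: n = 0.79(1 − 0.7261) / [0.7261(1 − 0.79)] = 1.4191
Required items = 1.4191 × 56 = 79.47, so 80 items.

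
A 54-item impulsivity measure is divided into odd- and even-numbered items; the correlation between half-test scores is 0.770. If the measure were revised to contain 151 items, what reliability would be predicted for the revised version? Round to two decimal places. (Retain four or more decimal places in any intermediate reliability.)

0.95

Full-test reliability from the split-half r: r_full = 2(0.770)/(1 + 0.770) = 0.8701
Length factor from 54 to 151 items: n = 151/54 = 2.7963
r_new = n·r_full / (1 + (n − 1)·r_full) = 2.4331 / 2.5630 ≈ 0.9493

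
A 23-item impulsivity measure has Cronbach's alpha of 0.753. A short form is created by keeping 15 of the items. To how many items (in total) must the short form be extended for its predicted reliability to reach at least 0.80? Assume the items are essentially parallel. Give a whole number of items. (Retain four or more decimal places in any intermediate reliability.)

Short-form reliability: n = 15/23 = 0.6522; r_15 = n·r/(1+(n−1)r) ≈ 0.6654
Then solve for n' with r_old = 0.6654, r_target = 0.80: n' = 0.80(1 − 0.6654)/[0.6654(1 − 0.80)] = 2.0114
Total items = 2.0114 × 15 = 30.17, rounded up to 31.

31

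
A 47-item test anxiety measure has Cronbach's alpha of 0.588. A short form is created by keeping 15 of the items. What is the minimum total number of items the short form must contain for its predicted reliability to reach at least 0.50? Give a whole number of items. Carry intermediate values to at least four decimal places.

Short-form reliability: n = 15/47 = 0.3191; r_15 = n·r/(1+(n−1)r) ≈ 0.3129
Length factor from the short form to reach 0.50: n' = 0.50(1 − 0.3129) / [0.3129(1 − 0.50)] ≈ 2.1959
Items = 2.1959 × 15 ≈ 32.94 → 33

33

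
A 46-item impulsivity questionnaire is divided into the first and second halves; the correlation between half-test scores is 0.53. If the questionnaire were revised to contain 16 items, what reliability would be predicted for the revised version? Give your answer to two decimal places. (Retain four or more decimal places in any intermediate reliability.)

Full-test reliability from the split-half r: r_full = 2(0.53)/(1 + 0.53) = 0.6928
Then adjust to 16 items: n = 16/46 = 0.3478
r_new = n·r_full / (1 + (n − 1)·r_full) = 0.2410 / 0.5482 ≈ 0.4396

0.44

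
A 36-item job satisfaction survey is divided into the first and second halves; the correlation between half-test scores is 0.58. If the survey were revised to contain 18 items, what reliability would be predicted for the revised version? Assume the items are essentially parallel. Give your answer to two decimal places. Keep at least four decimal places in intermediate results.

0.58

Spearman-Brown correction (n = 2): r_full = 2·0.58/(1 + 0.58) = 0.7342
Length factor from 36 to 18 items: n = 18/36 = 0.5000
r_new = n·r_full / (1 + (n − 1)·r_full) = 0.3671 / 0.6329 ≈ 0.5800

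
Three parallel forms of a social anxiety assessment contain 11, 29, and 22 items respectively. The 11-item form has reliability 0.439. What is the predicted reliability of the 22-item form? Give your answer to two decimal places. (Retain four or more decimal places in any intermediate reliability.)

0.61

The 29-item form is not needed; work directly from the 11-item form with n = 22/11 = 2.0000.
r_{22} = n·r / (1 + (n − 1)·r) = 0.8780 / 1.4390 ≈ 0.6101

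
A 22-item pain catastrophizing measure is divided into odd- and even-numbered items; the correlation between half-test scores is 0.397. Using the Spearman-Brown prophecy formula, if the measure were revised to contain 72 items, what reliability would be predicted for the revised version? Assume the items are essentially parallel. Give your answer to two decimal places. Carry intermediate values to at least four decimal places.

Full-test reliability from the split-half r: r_full = 2(0.397)/(1 + 0.397) = 0.5684
Length factor from 22 to 72 items: n = 72/22 = 3.2727
r_new = n·r_full / (1 + (n − 1)·r_full) = 1.8602 / 2.2918 ≈ 0.8117

0.81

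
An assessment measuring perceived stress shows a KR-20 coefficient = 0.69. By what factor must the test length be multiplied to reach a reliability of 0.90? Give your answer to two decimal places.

n = 0.90(1 − 0.69) / [0.69(1 − 0.90)]
n = 0.2790 / 0.0690 ≈ 4.0435

4.04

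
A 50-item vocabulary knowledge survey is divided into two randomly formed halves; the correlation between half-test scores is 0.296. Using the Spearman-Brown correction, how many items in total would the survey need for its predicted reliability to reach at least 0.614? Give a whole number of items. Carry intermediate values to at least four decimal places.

r_full = 2(0.296)/(1 + 0.296) = 0.4568
n = r_tgt(1 − r_full) / [r_full(1 − r_tgt)] = 0.614 × 0.5432 / (0.4568 × 0.386) ≈ 1.8915
Required items = 1.8915 × 50 = 94.58, so 95 items.

95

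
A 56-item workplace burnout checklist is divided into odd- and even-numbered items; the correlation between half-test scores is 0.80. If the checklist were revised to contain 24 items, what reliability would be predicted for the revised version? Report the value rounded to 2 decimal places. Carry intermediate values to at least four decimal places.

0.77

First correct the split-half correlation to full-test reliability: r_full = 2 × 0.80 / (1 + 0.80) ≈ 0.8889
Then adjust to 24 items: n = 24/56 = 0.4286
r_new = n·r_full / (1 + (n − 1)·r_full) = 0.3810 / 0.4921 ≈ 0.7742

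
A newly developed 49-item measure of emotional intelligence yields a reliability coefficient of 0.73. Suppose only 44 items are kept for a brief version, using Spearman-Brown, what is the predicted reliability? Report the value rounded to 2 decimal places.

The new length is 44/49 = 0.898 times the old.
By Spearman-Brown, r_new = n r / (1 + (n − 1) r).
r_new = 0.898·0.73 / [1 + (0.898 − 1)·0.73]
r_new = 0.6555 / 0.9255 ≈ 0.7083

0.71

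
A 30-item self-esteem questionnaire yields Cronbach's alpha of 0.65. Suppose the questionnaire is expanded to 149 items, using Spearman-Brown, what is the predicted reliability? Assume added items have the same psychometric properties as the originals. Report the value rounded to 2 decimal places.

0.90

n = 149/30 = 4.9667
r_new = (4.9667 × 0.65) / (1 + (4.9667 − 1) × 0.65)
     = 3.2284 / 3.5784 = 0.9022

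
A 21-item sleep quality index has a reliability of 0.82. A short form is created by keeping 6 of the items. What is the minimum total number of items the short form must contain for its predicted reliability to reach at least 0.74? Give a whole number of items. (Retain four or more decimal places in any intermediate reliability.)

First, r for the 6-item form: n = 6/21 = 0.2857, so r_6 = 0.2857·0.82/(1 + (0.2857 − 1)·0.82) = 0.5655
Length factor from the short form to reach 0.74: n' = 0.74(1 − 0.5655) / [0.5655(1 − 0.74)] ≈ 2.1868
Items = 2.1868 × 6 ≈ 13.12 → 14

14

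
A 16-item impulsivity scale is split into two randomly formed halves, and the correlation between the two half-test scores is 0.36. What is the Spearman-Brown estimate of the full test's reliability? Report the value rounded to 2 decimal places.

0.53

The full test is twice the length of either half (n = 2).
r_full = 2r_hh / (1 + r_hh) = 2 × 0.36 / (1 + 0.36)
r_full = 0.7200 / 1.3600 ≈ 0.5294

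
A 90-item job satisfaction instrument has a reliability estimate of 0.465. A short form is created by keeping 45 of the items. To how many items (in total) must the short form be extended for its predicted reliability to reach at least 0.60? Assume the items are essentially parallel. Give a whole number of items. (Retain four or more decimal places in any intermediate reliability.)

Short-form reliability: n = 45/90 = 0.5000; r_45 = n·r/(1+(n−1)r) ≈ 0.3029
Length factor from the short form to reach 0.60: n' = 0.60(1 − 0.3029) / [0.3029(1 − 0.60)] ≈ 3.4521
Total items = 3.4521 × 45 = 155.34, rounded up to 156.

156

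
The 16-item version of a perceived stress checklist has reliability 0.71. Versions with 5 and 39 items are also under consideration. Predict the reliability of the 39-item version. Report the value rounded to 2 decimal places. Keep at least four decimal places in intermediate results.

The 5-item form is not needed; work directly from the 16-item form with n = 39/16 = 2.4375.
r_{39} = n·r / (1 + (n − 1)·r) = 1.7306 / 2.0206 ≈ 0.8565

0.86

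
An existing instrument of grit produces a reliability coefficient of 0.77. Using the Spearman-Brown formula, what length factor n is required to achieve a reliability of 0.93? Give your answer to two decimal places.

Invert Spearman-Brown to solve for n:
n = r*(1 − r) / [ r (1 − r*) ]
n = 0.93(1 − 0.77) / [0.77(1 − 0.93)]
  = 0.2139 / 0.0539 = 3.9685

3.97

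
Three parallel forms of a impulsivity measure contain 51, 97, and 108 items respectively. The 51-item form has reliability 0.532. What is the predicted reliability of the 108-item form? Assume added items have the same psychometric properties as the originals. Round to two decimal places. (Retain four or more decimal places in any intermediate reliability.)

0.71

The 97-item form is not needed; work directly from the 51-item form with n = 108/51 = 2.1176.
r_{108} = n·r / (1 + (n − 1)·r) = 1.1266 / 1.5946 ≈ 0.7065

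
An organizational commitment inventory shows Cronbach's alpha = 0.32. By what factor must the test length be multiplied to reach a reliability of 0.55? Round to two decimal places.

2.60

n = [0.55 × 0.68] / [0.32 × 0.45]
n = 0.3740 / 0.1440 ≈ 2.5972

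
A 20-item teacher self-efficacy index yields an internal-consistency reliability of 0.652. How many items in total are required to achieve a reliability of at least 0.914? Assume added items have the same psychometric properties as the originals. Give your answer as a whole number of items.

114

n = [0.914 × 0.348] / [0.652 × 0.086]
  = 0.318072 / 0.056072 = 5.6726
5.6726 × 20 = 113.45 → 114 items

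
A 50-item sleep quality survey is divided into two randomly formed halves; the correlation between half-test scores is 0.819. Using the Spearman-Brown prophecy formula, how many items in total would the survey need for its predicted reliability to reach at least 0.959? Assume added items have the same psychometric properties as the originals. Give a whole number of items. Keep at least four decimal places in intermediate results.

Corrected full-test reliability: r_full = 2 × 0.819 / (1 + 0.819) ≈ 0.9005
Solve Spearman-Brown for n: n = 0.959(1 − 0.9005) / [0.9005(1 − 0.959)] = 2.5845
Required items = 2.5845 × 50 = 129.22, so 130 items.

130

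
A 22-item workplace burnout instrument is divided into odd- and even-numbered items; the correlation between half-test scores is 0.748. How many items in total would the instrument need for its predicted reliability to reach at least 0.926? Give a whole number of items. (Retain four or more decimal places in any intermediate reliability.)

Corrected full-test reliability: r_full = 2 × 0.748 / (1 + 0.748) ≈ 0.8558
Solve Spearman-Brown for n: n = 0.926(1 − 0.8558) / [0.8558(1 − 0.926)] = 2.1085
Items = 2.1085 × 22 ≈ 46.39 → 47

47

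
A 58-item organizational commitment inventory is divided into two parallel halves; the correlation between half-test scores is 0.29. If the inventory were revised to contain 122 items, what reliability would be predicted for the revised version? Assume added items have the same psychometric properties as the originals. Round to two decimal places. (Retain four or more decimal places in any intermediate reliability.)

0.63

Full-test reliability from the split-half r: r_full = 2(0.29)/(1 + 0.29) = 0.4496
Length factor from 58 to 122 items: n = 122/58 = 2.1034
r_new = n·r_full / (1 + (n − 1)·r_full) = 0.9457 / 1.4961 ≈ 0.6321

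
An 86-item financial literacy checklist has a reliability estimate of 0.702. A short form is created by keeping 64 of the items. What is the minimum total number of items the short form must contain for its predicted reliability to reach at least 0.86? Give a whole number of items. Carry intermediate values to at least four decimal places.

225

First, r for the 64-item form: n = 64/86 = 0.7442, so r_64 = 0.7442·0.702/(1 + (0.7442 − 1)·0.702) = 0.6368
Then solve for n' with r_old = 0.6368, r_target = 0.86: n' = 0.86(1 − 0.6368)/[0.6368(1 − 0.86)] = 3.5036
Items = 3.5036 × 64 ≈ 224.23 → 225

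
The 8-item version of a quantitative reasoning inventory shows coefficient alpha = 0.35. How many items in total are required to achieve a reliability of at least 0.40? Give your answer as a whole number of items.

10

n = [0.40 × 0.65] / [0.35 × 0.60]
  = 0.2600 / 0.2100 = 1.2381
Items needed = n × 8 = 1.2381 × 8 ≈ 9.90 → round up to 10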